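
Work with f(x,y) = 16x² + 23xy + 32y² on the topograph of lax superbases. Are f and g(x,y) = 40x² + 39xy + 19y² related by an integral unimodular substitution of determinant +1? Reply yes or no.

D₁ = -1519, D₂ = -1519
f: translate: b→-9 (≡23 mod 32), so (16,23,32)→(16,-9,25)
f: reduced (well bottom): (16,-9,25) with a≤c, −a<b≤a
g: flip: (40,39,19)→(19,-39,40)
g: translate: b→-1 (≡-39 mod 38), so (19,-39,40)→(19,-1,20)
g: reduced (well bottom): (19,-1,20) with a≤c, −a<b≤a
reduced forms (16, -9, 25) vs (19, -1, 20) ⇒ inequivalent

no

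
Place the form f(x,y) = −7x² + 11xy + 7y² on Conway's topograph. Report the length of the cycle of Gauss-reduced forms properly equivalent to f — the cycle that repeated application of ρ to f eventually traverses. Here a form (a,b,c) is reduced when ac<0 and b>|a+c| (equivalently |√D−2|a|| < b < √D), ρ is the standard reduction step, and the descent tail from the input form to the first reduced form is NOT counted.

D = 317, ⌊√D⌋ = 17
river: ρ → (7,17,-1)
river: ρ → (-1,17,7)
river: ρ → (7,11,-7)
river: ρ → (-7,17,1)
river: ρ → (1,17,-7)
river: ρ → (-7,11,7)
ρ-cycle length = 6 (tail of 0 descent steps not counted)

6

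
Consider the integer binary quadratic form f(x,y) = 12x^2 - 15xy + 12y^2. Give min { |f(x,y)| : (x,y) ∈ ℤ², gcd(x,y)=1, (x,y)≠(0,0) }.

translate: b→9 (≡-15 mod 24), so (12,-15,12)→(12,9,9)
flip: (12,9,9)→(9,-9,12)
translate: b→9 (≡-9 mod 18), so (9,-9,12)→(9,9,12)
reduced (well bottom): (9,9,12) with a≤c, −a<b≤a
well minimum = a = 9

9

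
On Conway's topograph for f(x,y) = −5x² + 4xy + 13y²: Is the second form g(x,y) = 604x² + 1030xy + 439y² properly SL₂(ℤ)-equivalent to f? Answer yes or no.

D₁ = 276, D₂ = 276
river cycle of f (length 8): (-5, 14, 4), (4, 10, -11), (-11, 12, 3), (3, 12, -11), (-11, 10, 4), (4, 14, -5), (-5, 16, 1), (1, 16, -5)
river cycle of g (length 8): (-5, 14, 4), (4, 10, -11), (-11, 12, 3), (3, 12, -11), (-11, 10, 4), (4, 14, -5), (-5, 16, 1), (1, 16, -5)
cycles coincide ⇒ equivalent

yes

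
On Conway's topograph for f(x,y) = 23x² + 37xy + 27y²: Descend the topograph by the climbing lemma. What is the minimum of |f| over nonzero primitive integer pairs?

translate: b→-9 (≡37 mod 46), so (23,37,27)→(23,-9,13)
flip: (23,-9,13)→(13,9,23)
reduced (well bottom): (13,9,23) with a≤c, −a<b≤a
well minimum = a = 13

13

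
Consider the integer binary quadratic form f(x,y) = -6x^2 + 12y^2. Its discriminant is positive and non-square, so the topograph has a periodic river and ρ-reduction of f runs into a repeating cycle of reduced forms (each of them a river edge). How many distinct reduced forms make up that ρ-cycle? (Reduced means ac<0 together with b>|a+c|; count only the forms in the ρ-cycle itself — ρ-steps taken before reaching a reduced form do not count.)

D = 288, ⌊√D⌋ = 16
descent: ρ → (12,0,-6)
descent: ρ → (-6,12,6)  [lands on river]
river: ρ → (6,12,-6)
ρ-cycle length = 2 (tail of 2 descent steps not counted)

2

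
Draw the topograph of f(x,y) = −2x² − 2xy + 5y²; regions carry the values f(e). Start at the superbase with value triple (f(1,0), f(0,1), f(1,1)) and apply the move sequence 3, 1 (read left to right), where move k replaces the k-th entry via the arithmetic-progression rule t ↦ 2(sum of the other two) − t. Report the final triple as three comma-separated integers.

start (-2,5,1) = (f(1,0),f(0,1),f(1,1))
replace slot 3: 2·((-2)+5) − 1 = 5 → (-2,5,5)
replace slot 1: 2·(5+5) − (-2) = 22 → (22,5,5)

22,5,5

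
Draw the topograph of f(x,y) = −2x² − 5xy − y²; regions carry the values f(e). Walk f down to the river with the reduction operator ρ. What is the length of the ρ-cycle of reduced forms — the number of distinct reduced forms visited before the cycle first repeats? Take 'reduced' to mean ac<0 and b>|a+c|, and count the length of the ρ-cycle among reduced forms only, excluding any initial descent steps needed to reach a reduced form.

D = 17, ⌊√D⌋ = 4
descent: ρ → (-1,3,2)  [lands on river]
river: ρ → (2,1,-2)
river: ρ → (-2,3,1)
river: ρ → (1,3,-2)
river: ρ → (-2,1,2)
river: ρ → (2,3,-1)
ρ-cycle length = 6 (tail of 1 descent step not counted)

6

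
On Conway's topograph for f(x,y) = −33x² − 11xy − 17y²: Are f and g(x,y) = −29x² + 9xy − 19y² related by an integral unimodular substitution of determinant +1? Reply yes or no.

D₁ = -2123, D₂ = -2123
f is negative-definite; reduce −f:
−f: flip: (33,11,17)→(17,-11,33)
−f: reduced (well bottom): (17,-11,33) with a≤c, −a<b≤a
flip sign back: reduced form of f is (-17,11,-33)
g is negative-definite; reduce −g:
−g: flip: (29,-9,19)→(19,9,29)
−g: reduced (well bottom): (19,9,29) with a≤c, −a<b≤a
flip sign back: reduced form of g is (-19,-9,-29)
reduced forms (-17, 11, -33) vs (-19, -9, -29) ⇒ inequivalent

no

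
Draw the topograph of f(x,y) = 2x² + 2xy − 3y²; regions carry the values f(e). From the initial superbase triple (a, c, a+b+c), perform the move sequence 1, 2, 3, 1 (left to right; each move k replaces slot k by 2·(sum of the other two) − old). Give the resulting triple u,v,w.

start (2,-3,1) = (f(1,0),f(0,1),f(1,1))
replace slot 1: 2·((-3)+1) − 2 = -6 → (-6,-3,1)
replace slot 2: 2·((-6)+1) − (-3) = -7 → (-6,-7,1)
replace slot 3: 2·((-6)+(-7)) − 1 = -27 → (-6,-7,-27)
replace slot 1: 2·((-7)+(-27)) − (-6) = -62 → (-62,-7,-27)

-62,-7,-27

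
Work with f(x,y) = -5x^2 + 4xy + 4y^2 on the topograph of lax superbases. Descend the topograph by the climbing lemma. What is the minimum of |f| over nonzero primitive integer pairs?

river: ρ → (4,4,-5)
river: ρ → (-5,6,3)
river: ρ → (3,6,-5)
river: ρ → (-5,4,4)
closes: descent 0, river 4
min |a| on river = 3

3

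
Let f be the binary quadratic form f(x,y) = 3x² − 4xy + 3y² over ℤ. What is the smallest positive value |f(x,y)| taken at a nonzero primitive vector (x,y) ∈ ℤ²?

translate: b→2 (≡-4 mod 6), so (3,-4,3)→(3,2,2)
flip: (3,2,2)→(2,-2,3)
translate: b→2 (≡-2 mod 4), so (2,-2,3)→(2,2,3)
reduced (well bottom): (2,2,3) with a≤c, −a<b≤a
well minimum = a = 2

2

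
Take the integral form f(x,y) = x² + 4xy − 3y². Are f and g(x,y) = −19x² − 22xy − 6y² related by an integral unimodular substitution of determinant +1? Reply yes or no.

D₁ = 28, D₂ = 28
river cycle of f (length 4): (-3, 2, 2), (2, 2, -3), (-3, 4, 1), (1, 4, -3)
river cycle of g (length 4): (1, 4, -3), (-3, 2, 2), (2, 2, -3), (-3, 4, 1)
cycles coincide ⇒ equivalent

yes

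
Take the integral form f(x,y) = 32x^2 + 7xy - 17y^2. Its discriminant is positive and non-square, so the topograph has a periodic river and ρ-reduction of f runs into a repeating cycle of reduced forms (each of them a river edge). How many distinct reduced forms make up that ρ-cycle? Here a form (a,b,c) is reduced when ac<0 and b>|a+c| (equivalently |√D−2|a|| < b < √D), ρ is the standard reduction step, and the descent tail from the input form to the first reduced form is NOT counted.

D = 2225, ⌊√D⌋ = 47
descent: ρ → (-17,27,22)  [lands on river]
river: ρ → (22,17,-22)
river: ρ → (-22,27,17)
river: ρ → (17,41,-8)
river: ρ → (-8,39,22)
river: ρ → (22,5,-25)
river: ρ → (-25,45,2)
river: ρ → (2,47,-2)
river: ρ → (-2,45,25)
river: ρ → (25,5,-22)
river: ρ → (-22,39,8)
river: ρ → (8,41,-17)
ρ-cycle length = 12 (tail of 1 descent step not counted)

12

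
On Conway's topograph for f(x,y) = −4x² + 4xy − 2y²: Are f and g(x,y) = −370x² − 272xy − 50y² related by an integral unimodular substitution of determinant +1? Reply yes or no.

D₁ = -16, D₂ = -16
f is negative-definite; reduce −f:
−f: translate: b→4 (≡-4 mod 8), so (4,-4,2)→(4,4,2)
−f: flip: (4,4,2)→(2,-4,4)
−f: translate: b→0 (≡-4 mod 4), so (2,-4,4)→(2,0,2)
−f: reduced (well bottom): (2,0,2) with a≤c, −a<b≤a
flip sign back: reduced form of f is (-2,0,-2)
g is negative-definite; reduce −g:
−g: flip: (370,272,50)→(50,-272,370)
−g: translate: b→28 (≡-272 mod 100), so (50,-272,370)→(50,28,4)
−g: flip: (50,28,4)→(4,-28,50)
−g: translate: b→4 (≡-28 mod 8), so (4,-28,50)→(4,4,2)
−g: flip: (4,4,2)→(2,-4,4)
−g: translate: b→0 (≡-4 mod 4), so (2,-4,4)→(2,0,2)
−g: reduced (well bottom): (2,0,2) with a≤c, −a<b≤a
flip sign back: reduced form of g is (-2,0,-2)
reduced forms (-2, 0, -2) vs (-2, 0, -2) ⇒ equivalent

yes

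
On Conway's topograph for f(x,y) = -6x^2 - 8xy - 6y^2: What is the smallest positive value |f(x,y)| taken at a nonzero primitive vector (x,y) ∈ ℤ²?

translate: b→-4 (≡8 mod 12), so (6,8,6)→(6,-4,4)
flip: (6,-4,4)→(4,4,6)
reduced (well bottom): (4,4,6) with a≤c, −a<b≤a
well minimum |f| = |-4| = 4 (negative-definite)

4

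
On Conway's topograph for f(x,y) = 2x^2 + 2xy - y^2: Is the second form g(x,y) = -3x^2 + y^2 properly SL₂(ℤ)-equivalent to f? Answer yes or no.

D₁ = 12, D₂ = 12
river cycle of f (length 2): (-1, 2, 2), (2, 2, -1)
river cycle of g (length 2): (1, 2, -2), (-2, 2, 1)
cycles differ ⇒ inequivalent

no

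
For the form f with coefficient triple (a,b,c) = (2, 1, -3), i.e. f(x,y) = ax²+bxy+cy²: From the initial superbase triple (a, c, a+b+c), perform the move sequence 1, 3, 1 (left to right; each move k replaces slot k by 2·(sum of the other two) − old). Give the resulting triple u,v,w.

start (2,-3,0) = (f(1,0),f(0,1),f(1,1))
replace slot 1: 2·((-3)+0) − 2 = -8 → (-8,-3,0)
replace slot 3: 2·((-8)+(-3)) − 0 = -22 → (-8,-3,-22)
replace slot 1: 2·((-3)+(-22)) − (-8) = -42 → (-42,-3,-22)

-42,-3,-22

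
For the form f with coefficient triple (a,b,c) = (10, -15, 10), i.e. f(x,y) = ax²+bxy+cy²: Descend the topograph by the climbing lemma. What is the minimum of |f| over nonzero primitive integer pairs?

translate: b→5 (≡-15 mod 20), so (10,-15,10)→(10,5,5)
flip: (10,5,5)→(5,-5,10)
translate: b→5 (≡-5 mod 10), so (5,-5,10)→(5,5,10)
reduced (well bottom): (5,5,10) with a≤c, −a<b≤a
well minimum = a = 5

5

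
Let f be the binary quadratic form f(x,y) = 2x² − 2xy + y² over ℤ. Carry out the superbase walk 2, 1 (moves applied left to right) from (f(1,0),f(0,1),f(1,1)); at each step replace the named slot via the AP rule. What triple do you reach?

start (2,1,1) = (f(1,0),f(0,1),f(1,1))
replace slot 2: 2·(2+1) − 1 = 5 → (2,5,1)
replace slot 1: 2·(5+1) − 2 = 10 → (10,5,1)

10,5,1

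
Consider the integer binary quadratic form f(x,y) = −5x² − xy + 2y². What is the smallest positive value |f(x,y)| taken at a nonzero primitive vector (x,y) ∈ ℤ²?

descent: ρ → (2,5,-2)  [lands on river]
river: ρ → (-2,3,4)
river: ρ → (4,5,-1)
river: ρ → (-1,5,4)
river: ρ → (4,3,-2)
river: ρ → (-2,5,2)
river: ρ → (2,3,-4)
river: ρ → (-4,5,1)
river: ρ → (1,5,-4)
river: ρ → (-4,3,2)
closes: descent 1, river 10
min |a| on river = 1

1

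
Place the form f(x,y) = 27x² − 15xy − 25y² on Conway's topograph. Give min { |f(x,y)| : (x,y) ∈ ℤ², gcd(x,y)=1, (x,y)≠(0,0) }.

descent: ρ → (-25,15,27)  [lands on river]
river: ρ → (27,39,-13)
river: ρ → (-13,39,27)
river: ρ → (27,15,-25)
river: ρ → (-25,35,17)
river: ρ → (17,33,-27)
river: ρ → (-27,21,23)
river: ρ → (23,25,-25)
river: ρ → (-25,25,23)
river: ρ → (23,21,-27)
river: ρ → (-27,33,17)
river: ρ → (17,35,-25)
closes: descent 1, river 12
min |a| on river = 13

13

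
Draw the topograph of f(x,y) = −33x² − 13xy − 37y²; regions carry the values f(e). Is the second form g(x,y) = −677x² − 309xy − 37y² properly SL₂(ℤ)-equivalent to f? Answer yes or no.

D₁ = -4715, D₂ = -4715
f is negative-definite; reduce −f:
−f: reduced (well bottom): (33,13,37) with a≤c, −a<b≤a
flip sign back: reduced form of f is (-33,-13,-37)
g is negative-definite; reduce −g:
−g: flip: (677,309,37)→(37,-309,677)
−g: translate: b→-13 (≡-309 mod 74), so (37,-309,677)→(37,-13,33)
−g: flip: (37,-13,33)→(33,13,37)
−g: reduced (well bottom): (33,13,37) with a≤c, −a<b≤a
flip sign back: reduced form of g is (-33,-13,-37)
reduced forms (-33, -13, -37) vs (-33, -13, -37) ⇒ equivalent

yes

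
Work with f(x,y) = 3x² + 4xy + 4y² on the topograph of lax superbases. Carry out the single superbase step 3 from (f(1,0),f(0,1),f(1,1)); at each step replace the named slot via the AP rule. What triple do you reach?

start (3,4,11) = (f(1,0),f(0,1),f(1,1))
replace slot 3: 2·(3+4) − 11 = 3 → (3,4,3)

3,4,3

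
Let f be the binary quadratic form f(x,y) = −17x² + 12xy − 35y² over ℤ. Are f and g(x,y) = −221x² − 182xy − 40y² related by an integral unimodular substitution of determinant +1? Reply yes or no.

D₁ = -2236, D₂ = -2236
f is negative-definite; reduce −f:
−f: reduced (well bottom): (17,-12,35) with a≤c, −a<b≤a
flip sign back: reduced form of f is (-17,12,-35)
g is negative-definite; reduce −g:
−g: flip: (221,182,40)→(40,-182,221)
−g: translate: b→-22 (≡-182 mod 80), so (40,-182,221)→(40,-22,17)
−g: flip: (40,-22,17)→(17,22,40)
−g: translate: b→-12 (≡22 mod 34), so (17,22,40)→(17,-12,35)
−g: reduced (well bottom): (17,-12,35) with a≤c, −a<b≤a
flip sign back: reduced form of g is (-17,12,-35)
reduced forms (-17, 12, -35) vs (-17, 12, -35) ⇒ equivalent

yes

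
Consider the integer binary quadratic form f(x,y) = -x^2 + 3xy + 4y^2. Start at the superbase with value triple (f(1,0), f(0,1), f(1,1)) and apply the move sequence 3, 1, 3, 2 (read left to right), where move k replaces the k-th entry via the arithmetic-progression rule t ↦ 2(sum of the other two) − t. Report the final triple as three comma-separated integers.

start (-1,4,6) = (f(1,0),f(0,1),f(1,1))
replace slot 3: 2·((-1)+4) − 6 = 0 → (-1,4,0)
replace slot 1: 2·(4+0) − (-1) = 9 → (9,4,0)
replace slot 3: 2·(9+4) − 0 = 26 → (9,4,26)
replace slot 2: 2·(9+26) − 4 = 66 → (9,66,26)

9,66,26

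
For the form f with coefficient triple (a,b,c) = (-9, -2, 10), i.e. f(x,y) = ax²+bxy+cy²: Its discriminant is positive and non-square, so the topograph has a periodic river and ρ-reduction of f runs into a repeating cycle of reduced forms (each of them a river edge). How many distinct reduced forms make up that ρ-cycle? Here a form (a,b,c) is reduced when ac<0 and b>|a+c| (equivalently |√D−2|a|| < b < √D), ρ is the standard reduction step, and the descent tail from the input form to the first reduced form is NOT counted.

D = 364, ⌊√D⌋ = 19
descent: ρ → (10,2,-9)  [lands on river]
river: ρ → (-9,16,3)
river: ρ → (3,14,-14)
river: ρ → (-14,14,3)
river: ρ → (3,16,-9)
river: ρ → (-9,2,10)
river: ρ → (10,18,-1)
river: ρ → (-1,18,10)
ρ-cycle length = 8 (tail of 1 descent step not counted)

8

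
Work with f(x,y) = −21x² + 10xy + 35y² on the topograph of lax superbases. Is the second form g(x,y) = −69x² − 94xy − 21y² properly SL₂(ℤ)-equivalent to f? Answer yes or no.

D₁ = 3040, D₂ = 3040
river cycle of f (length 12): (-21, 52, 4), (4, 52, -21), (-21, 32, 24), (24, 16, -29), (-29, 42, 11), (11, 46, -21), (-21, 38, 19), (19, 38, -21), (-21, 46, 11), (11, 42, -29), … (2 more)
river cycle of g (length 12): (-21, 52, 4), (4, 52, -21), (-21, 32, 24), (24, 16, -29), (-29, 42, 11), (11, 46, -21), (-21, 38, 19), (19, 38, -21), (-21, 46, 11), (11, 42, -29), … (2 more)
cycles coincide ⇒ equivalent

yes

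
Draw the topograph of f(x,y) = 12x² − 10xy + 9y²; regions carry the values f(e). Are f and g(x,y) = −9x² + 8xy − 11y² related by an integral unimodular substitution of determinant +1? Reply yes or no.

D₁ = -332, D₂ = -332
f: flip: (12,-10,9)→(9,10,12)
f: translate: b→-8 (≡10 mod 18), so (9,10,12)→(9,-8,11)
f: reduced (well bottom): (9,-8,11) with a≤c, −a<b≤a
g is negative-definite; reduce −g:
−g: reduced (well bottom): (9,-8,11) with a≤c, −a<b≤a
flip sign back: reduced form of g is (-9,8,-11)
reduced forms (9, -8, 11) vs (-9, 8, -11) ⇒ inequivalent

no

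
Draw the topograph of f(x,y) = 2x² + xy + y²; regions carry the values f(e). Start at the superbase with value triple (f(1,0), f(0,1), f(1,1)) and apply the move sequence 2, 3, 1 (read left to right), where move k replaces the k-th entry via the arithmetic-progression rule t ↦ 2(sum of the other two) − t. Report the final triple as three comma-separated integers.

start (2,1,4) = (f(1,0),f(0,1),f(1,1))
replace slot 2: 2·(2+4) − 1 = 11 → (2,11,4)
replace slot 3: 2·(2+11) − 4 = 22 → (2,11,22)
replace slot 1: 2·(11+22) − 2 = 64 → (64,11,22)

64,11,22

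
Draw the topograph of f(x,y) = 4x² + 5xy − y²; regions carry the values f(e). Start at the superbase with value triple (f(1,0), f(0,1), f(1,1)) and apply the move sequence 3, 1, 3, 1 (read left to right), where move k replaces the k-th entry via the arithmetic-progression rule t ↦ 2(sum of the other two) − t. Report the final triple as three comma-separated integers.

start (4,-1,8) = (f(1,0),f(0,1),f(1,1))
replace slot 3: 2·(4+(-1)) − 8 = -2 → (4,-1,-2)
replace slot 1: 2·((-1)+(-2)) − 4 = -10 → (-10,-1,-2)
replace slot 3: 2·((-10)+(-1)) − (-2) = -20 → (-10,-1,-20)
replace slot 1: 2·((-1)+(-20)) − (-10) = -32 → (-32,-1,-20)

-32,-1,-20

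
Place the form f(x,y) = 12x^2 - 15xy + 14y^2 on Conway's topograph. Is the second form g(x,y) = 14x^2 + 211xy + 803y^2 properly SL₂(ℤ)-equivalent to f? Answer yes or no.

D₁ = -447, D₂ = -447
f: translate: b→9 (≡-15 mod 24), so (12,-15,14)→(12,9,11)
f: flip: (12,9,11)→(11,-9,12)
f: reduced (well bottom): (11,-9,12) with a≤c, −a<b≤a
g: translate: b→-13 (≡211 mod 28), so (14,211,803)→(14,-13,11)
g: flip: (14,-13,11)→(11,13,14)
g: translate: b→-9 (≡13 mod 22), so (11,13,14)→(11,-9,12)
g: reduced (well bottom): (11,-9,12) with a≤c, −a<b≤a
reduced forms (11, -9, 12) vs (11, -9, 12) ⇒ equivalent

yes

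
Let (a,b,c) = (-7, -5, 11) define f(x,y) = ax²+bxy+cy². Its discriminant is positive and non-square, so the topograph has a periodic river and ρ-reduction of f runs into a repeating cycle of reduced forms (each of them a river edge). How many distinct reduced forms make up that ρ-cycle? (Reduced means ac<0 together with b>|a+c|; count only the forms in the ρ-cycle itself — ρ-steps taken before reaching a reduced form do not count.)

D = 333, ⌊√D⌋ = 18
descent: ρ → (11,5,-7)  [lands on river]
river: ρ → (-7,9,9)
river: ρ → (9,9,-7)
river: ρ → (-7,5,11)
river: ρ → (11,17,-1)
river: ρ → (-1,17,11)
ρ-cycle length = 6 (tail of 1 descent step not counted)

6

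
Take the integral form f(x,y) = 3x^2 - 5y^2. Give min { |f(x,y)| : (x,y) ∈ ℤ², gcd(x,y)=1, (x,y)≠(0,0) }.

descent: ρ → (-5,0,3)
descent: ρ → (3,6,-2)  [lands on river]
river: ρ → (-2,6,3)
closes: descent 2, river 2
min |a| on river = 2

2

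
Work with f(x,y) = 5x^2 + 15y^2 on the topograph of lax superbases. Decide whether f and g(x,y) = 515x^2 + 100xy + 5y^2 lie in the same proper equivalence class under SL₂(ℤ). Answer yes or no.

D₁ = -300, D₂ = -300
f: reduced (well bottom): (5,0,15) with a≤c, −a<b≤a
g: flip: (515,100,5)→(5,-100,515)
g: translate: b→0 (≡-100 mod 10), so (5,-100,515)→(5,0,15)
g: reduced (well bottom): (5,0,15) with a≤c, −a<b≤a
reduced forms (5, 0, 15) vs (5, 0, 15) ⇒ equivalent

yes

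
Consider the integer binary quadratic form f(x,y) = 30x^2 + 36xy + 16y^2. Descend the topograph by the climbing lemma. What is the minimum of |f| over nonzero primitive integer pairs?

translate: b→-24 (≡36 mod 60), so (30,36,16)→(30,-24,10)
flip: (30,-24,10)→(10,24,30)
translate: b→4 (≡24 mod 20), so (10,24,30)→(10,4,16)
reduced (well bottom): (10,4,16) with a≤c, −a<b≤a
well minimum = a = 10

10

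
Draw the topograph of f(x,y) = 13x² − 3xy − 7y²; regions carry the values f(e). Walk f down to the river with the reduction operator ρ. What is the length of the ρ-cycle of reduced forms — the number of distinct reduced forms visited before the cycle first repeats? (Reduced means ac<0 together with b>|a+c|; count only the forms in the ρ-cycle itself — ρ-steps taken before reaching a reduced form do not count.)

D = 373, ⌊√D⌋ = 19
descent: ρ → (-7,17,3)  [lands on river]
river: ρ → (3,19,-1)
river: ρ → (-1,19,3)
river: ρ → (3,17,-7)
river: ρ → (-7,11,9)
river: ρ → (9,7,-9)
river: ρ → (-9,11,7)
river: ρ → (7,17,-3)
river: ρ → (-3,19,1)
river: ρ → (1,19,-3)
river: ρ → (-3,17,7)
river: ρ → (7,11,-9)
river: ρ → (-9,7,9)
river: ρ → (9,11,-7)
ρ-cycle length = 14 (tail of 1 descent step not counted)

14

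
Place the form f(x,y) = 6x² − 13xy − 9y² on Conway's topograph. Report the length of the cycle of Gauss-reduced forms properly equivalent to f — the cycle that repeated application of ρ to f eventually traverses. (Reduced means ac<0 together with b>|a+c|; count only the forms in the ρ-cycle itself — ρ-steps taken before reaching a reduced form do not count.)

D = 385, ⌊√D⌋ = 19
descent: ρ → (-9,13,6)  [lands on river]
river: ρ → (6,11,-11)
river: ρ → (-11,11,6)
river: ρ → (6,13,-9)
river: ρ → (-9,5,10)
river: ρ → (10,15,-4)
river: ρ → (-4,17,6)
river: ρ → (6,19,-1)
river: ρ → (-1,19,6)
river: ρ → (6,17,-4)
river: ρ → (-4,15,10)
river: ρ → (10,5,-9)
ρ-cycle length = 12 (tail of 1 descent step not counted)

12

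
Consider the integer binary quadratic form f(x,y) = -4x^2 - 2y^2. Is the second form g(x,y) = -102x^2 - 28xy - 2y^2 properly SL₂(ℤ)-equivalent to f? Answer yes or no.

D₁ = -32, D₂ = -32
f is negative-definite; reduce −f:
−f: flip: (4,0,2)→(2,0,4)
−f: reduced (well bottom): (2,0,4) with a≤c, −a<b≤a
flip sign back: reduced form of f is (-2,0,-4)
g is negative-definite; reduce −g:
−g: flip: (102,28,2)→(2,-28,102)
−g: translate: b→0 (≡-28 mod 4), so (2,-28,102)→(2,0,4)
−g: reduced (well bottom): (2,0,4) with a≤c, −a<b≤a
flip sign back: reduced form of g is (-2,0,-4)
reduced forms (-2, 0, -4) vs (-2, 0, -4) ⇒ equivalent

yes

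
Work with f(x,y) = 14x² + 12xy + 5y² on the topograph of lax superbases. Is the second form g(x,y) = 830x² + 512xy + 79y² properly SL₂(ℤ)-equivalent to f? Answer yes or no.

D₁ = -136, D₂ = -136
f: flip: (14,12,5)→(5,-12,14)
f: translate: b→-2 (≡-12 mod 10), so (5,-12,14)→(5,-2,7)
f: reduced (well bottom): (5,-2,7) with a≤c, −a<b≤a
g: flip: (830,512,79)→(79,-512,830)
g: translate: b→-38 (≡-512 mod 158), so (79,-512,830)→(79,-38,5)
g: flip: (79,-38,5)→(5,38,79)
g: translate: b→-2 (≡38 mod 10), so (5,38,79)→(5,-2,7)
g: reduced (well bottom): (5,-2,7) with a≤c, −a<b≤a
reduced forms (5, -2, 7) vs (5, -2, 7) ⇒ equivalent

yes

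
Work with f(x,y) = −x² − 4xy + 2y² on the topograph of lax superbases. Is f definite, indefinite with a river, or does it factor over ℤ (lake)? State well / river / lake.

D = b²−4ac = (-4)² − 4·(-1)·2 = 24
D > 0 non-square ⇒ indefinite ⇒ periodic river

river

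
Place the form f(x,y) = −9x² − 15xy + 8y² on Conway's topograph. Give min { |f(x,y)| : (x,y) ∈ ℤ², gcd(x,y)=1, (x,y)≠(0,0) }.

descent: ρ → (8,15,-9)  [lands on river]
river: ρ → (-9,21,2)
river: ρ → (2,19,-19)
river: ρ → (-19,19,2)
river: ρ → (2,21,-9)
river: ρ → (-9,15,8)
river: ρ → (8,17,-7)
river: ρ → (-7,11,14)
river: ρ → (14,17,-4)
river: ρ → (-4,15,18)
river: ρ → (18,21,-1)
river: ρ → (-1,21,18)
river: ρ → (18,15,-4)
river: ρ → (-4,17,14)
river: ρ → (14,11,-7)
river: ρ → (-7,17,8)
closes: descent 1, river 16
min |a| on river = 1

1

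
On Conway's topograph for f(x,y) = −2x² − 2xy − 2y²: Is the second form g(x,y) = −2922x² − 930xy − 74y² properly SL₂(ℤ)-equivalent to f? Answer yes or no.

D₁ = -12, D₂ = -12
f is negative-definite; reduce −f:
−f: reduced (well bottom): (2,2,2) with a≤c, −a<b≤a
flip sign back: reduced form of f is (-2,-2,-2)
g is negative-definite; reduce −g:
−g: flip: (2922,930,74)→(74,-930,2922)
−g: translate: b→-42 (≡-930 mod 148), so (74,-930,2922)→(74,-42,6)
−g: flip: (74,-42,6)→(6,42,74)
−g: translate: b→6 (≡42 mod 12), so (6,42,74)→(6,6,2)
−g: flip: (6,6,2)→(2,-6,6)
−g: translate: b→2 (≡-6 mod 4), so (2,-6,6)→(2,2,2)
−g: reduced (well bottom): (2,2,2) with a≤c, −a<b≤a
flip sign back: reduced form of g is (-2,-2,-2)
reduced forms (-2, -2, -2) vs (-2, -2, -2) ⇒ equivalent

yes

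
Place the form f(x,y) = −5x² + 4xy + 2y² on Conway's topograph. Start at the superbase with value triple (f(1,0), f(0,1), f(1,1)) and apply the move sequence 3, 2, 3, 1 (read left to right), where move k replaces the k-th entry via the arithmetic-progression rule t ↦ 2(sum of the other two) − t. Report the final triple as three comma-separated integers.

start (-5,2,1) = (f(1,0),f(0,1),f(1,1))
replace slot 3: 2·((-5)+2) − 1 = -7 → (-5,2,-7)
replace slot 2: 2·((-5)+(-7)) − 2 = -26 → (-5,-26,-7)
replace slot 3: 2·((-5)+(-26)) − (-7) = -55 → (-5,-26,-55)
replace slot 1: 2·((-26)+(-55)) − (-5) = -157 → (-157,-26,-55)

-157,-26,-55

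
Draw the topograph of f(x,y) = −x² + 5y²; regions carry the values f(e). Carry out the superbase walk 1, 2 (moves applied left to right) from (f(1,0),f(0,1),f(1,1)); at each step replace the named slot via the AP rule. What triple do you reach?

start (-1,5,4) = (f(1,0),f(0,1),f(1,1))
replace slot 1: 2·(5+4) − (-1) = 19 → (19,5,4)
replace slot 2: 2·(19+4) − 5 = 41 → (19,41,4)

19,41,4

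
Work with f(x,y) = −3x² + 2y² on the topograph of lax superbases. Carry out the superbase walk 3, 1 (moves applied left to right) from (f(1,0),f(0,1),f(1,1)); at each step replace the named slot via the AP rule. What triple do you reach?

start (-3,2,-1) = (f(1,0),f(0,1),f(1,1))
replace slot 3: 2·((-3)+2) − (-1) = -1 → (-3,2,-1)
replace slot 1: 2·(2+(-1)) − (-3) = 5 → (5,2,-1)

5,2,-1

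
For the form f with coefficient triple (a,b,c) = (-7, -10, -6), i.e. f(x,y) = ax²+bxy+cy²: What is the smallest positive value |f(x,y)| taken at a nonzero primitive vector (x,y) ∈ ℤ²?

translate: b→-4 (≡10 mod 14), so (7,10,6)→(7,-4,3)
flip: (7,-4,3)→(3,4,7)
translate: b→-2 (≡4 mod 6), so (3,4,7)→(3,-2,6)
reduced (well bottom): (3,-2,6) with a≤c, −a<b≤a
well minimum |f| = |-3| = 3 (negative-definite)

3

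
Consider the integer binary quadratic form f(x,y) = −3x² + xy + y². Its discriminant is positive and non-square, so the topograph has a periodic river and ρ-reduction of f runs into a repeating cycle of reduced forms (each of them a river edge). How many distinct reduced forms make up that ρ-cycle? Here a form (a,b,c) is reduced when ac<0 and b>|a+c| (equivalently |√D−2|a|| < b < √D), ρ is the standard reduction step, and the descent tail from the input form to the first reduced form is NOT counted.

D = 13, ⌊√D⌋ = 3
descent: ρ → (1,3,-1)  [lands on river]
river: ρ → (-1,3,1)
ρ-cycle length = 2 (tail of 1 descent step not counted)

2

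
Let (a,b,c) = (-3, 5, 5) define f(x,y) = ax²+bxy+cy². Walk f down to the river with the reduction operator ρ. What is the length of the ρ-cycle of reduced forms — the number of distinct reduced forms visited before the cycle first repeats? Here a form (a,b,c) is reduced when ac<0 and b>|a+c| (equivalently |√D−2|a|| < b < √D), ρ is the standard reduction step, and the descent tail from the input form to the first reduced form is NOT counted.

D = 85, ⌊√D⌋ = 9
river: ρ → (5,5,-3)
river: ρ → (-3,7,3)
river: ρ → (3,5,-5)
river: ρ → (-5,5,3)
river: ρ → (3,7,-3)
river: ρ → (-3,5,5)
ρ-cycle length = 6 (tail of 0 descent steps not counted)

6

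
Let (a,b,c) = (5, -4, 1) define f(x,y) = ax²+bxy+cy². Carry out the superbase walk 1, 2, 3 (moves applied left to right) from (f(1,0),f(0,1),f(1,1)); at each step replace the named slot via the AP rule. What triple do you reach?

start (5,1,2) = (f(1,0),f(0,1),f(1,1))
replace slot 1: 2·(1+2) − 5 = 1 → (1,1,2)
replace slot 2: 2·(1+2) − 1 = 5 → (1,5,2)
replace slot 3: 2·(1+5) − 2 = 10 → (1,5,10)

1,5,10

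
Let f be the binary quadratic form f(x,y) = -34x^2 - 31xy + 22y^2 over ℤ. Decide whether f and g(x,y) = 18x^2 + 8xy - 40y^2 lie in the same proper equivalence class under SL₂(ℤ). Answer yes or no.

D₁ = 3953, D₂ = 2944
discriminants differ ⇒ not SL₂(ℤ)-equivalent

no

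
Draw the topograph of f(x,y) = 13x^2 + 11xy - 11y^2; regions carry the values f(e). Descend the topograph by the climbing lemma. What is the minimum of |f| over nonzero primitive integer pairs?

river: ρ → (-11,11,13)
river: ρ → (13,15,-9)
river: ρ → (-9,21,7)
river: ρ → (7,21,-9)
river: ρ → (-9,15,13)
river: ρ → (13,11,-11)
closes: descent 0, river 6
min |a| on river = 7

7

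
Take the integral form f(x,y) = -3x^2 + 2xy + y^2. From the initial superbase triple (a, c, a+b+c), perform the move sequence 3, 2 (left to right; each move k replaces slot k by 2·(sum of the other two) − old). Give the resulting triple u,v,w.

start (-3,1,0) = (f(1,0),f(0,1),f(1,1))
replace slot 3: 2·((-3)+1) − 0 = -4 → (-3,1,-4)
replace slot 2: 2·((-3)+(-4)) − 1 = -15 → (-3,-15,-4)

-3,-15,-4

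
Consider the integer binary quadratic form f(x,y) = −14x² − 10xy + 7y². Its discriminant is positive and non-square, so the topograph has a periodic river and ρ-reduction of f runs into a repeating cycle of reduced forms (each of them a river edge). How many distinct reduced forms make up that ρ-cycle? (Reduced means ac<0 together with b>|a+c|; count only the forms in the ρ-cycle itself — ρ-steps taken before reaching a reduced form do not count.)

D = 492, ⌊√D⌋ = 22
descent: ρ → (7,10,-14)  [lands on river]
river: ρ → (-14,18,3)
river: ρ → (3,18,-14)
river: ρ → (-14,10,7)
river: ρ → (7,18,-6)
river: ρ → (-6,18,7)
ρ-cycle length = 6 (tail of 1 descent step not counted)

6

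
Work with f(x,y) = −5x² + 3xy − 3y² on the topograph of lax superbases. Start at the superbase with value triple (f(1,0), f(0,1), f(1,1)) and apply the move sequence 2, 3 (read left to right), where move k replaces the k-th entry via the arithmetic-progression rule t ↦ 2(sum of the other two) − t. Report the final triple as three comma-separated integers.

start (-5,-3,-5) = (f(1,0),f(0,1),f(1,1))
replace slot 2: 2·((-5)+(-5)) − (-3) = -17 → (-5,-17,-5)
replace slot 3: 2·((-5)+(-17)) − (-5) = -39 → (-5,-17,-39)

-5,-17,-39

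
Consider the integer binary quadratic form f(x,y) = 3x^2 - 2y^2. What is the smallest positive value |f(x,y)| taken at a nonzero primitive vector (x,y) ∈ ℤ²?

descent: ρ → (-2,4,1)  [lands on river]
river: ρ → (1,4,-2)
closes: descent 1, river 2
min |a| on river = 1

1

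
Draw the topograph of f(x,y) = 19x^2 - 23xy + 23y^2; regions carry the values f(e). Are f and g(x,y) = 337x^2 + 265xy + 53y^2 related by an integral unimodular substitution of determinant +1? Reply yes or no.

D₁ = -1219, D₂ = -1219
f: translate: b→15 (≡-23 mod 38), so (19,-23,23)→(19,15,19)
f: reduced (well bottom): (19,15,19) with a≤c, −a<b≤a
g: flip: (337,265,53)→(53,-265,337)
g: translate: b→53 (≡-265 mod 106), so (53,-265,337)→(53,53,19)
g: flip: (53,53,19)→(19,-53,53)
g: translate: b→-15 (≡-53 mod 38), so (19,-53,53)→(19,-15,19)
g: flip: (19,-15,19)→(19,15,19)
g: reduced (well bottom): (19,15,19) with a≤c, −a<b≤a
reduced forms (19, 15, 19) vs (19, 15, 19) ⇒ equivalent

yes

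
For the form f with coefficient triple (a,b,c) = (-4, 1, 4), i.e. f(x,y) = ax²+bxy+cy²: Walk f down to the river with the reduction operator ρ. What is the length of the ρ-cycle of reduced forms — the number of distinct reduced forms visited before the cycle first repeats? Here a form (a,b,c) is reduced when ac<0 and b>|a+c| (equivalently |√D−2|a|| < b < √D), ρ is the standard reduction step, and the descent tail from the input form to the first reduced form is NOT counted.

D = 65, ⌊√D⌋ = 8
river: ρ → (4,7,-1)
river: ρ → (-1,7,4)
river: ρ → (4,1,-4)
river: ρ → (-4,7,1)
river: ρ → (1,7,-4)
river: ρ → (-4,1,4)
ρ-cycle length = 6 (tail of 0 descent steps not counted)

6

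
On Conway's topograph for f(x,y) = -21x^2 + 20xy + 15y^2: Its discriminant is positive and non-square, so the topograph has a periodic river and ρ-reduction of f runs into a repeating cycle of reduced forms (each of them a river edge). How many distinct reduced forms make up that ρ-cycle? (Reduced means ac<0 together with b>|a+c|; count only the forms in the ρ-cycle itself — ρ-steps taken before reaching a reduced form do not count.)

D = 1660, ⌊√D⌋ = 40
river: ρ → (15,40,-1)
river: ρ → (-1,40,15)
river: ρ → (15,20,-21)
river: ρ → (-21,22,14)
river: ρ → (14,34,-9)
river: ρ → (-9,38,6)
river: ρ → (6,34,-21)
river: ρ → (-21,8,19)
river: ρ → (19,30,-10)
river: ρ → (-10,30,19)
river: ρ → (19,8,-21)
river: ρ → (-21,34,6)
river: ρ → (6,38,-9)
river: ρ → (-9,34,14)
river: ρ → (14,22,-21)
river: ρ → (-21,20,15)
ρ-cycle length = 16 (tail of 0 descent steps not counted)

16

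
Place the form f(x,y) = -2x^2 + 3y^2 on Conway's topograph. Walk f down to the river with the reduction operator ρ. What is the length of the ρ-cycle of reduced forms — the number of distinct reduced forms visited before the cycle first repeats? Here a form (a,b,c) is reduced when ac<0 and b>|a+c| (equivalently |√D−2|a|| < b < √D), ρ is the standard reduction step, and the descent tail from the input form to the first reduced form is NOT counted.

D = 24, ⌊√D⌋ = 4
descent: ρ → (3,0,-2)
descent: ρ → (-2,4,1)  [lands on river]
river: ρ → (1,4,-2)
ρ-cycle length = 2 (tail of 2 descent steps not counted)

2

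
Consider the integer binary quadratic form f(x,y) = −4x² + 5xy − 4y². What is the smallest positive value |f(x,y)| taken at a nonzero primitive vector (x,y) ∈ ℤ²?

translate: b→3 (≡-5 mod 8), so (4,-5,4)→(4,3,3)
flip: (4,3,3)→(3,-3,4)
translate: b→3 (≡-3 mod 6), so (3,-3,4)→(3,3,4)
reduced (well bottom): (3,3,4) with a≤c, −a<b≤a
well minimum |f| = |-3| = 3 (negative-definite)

3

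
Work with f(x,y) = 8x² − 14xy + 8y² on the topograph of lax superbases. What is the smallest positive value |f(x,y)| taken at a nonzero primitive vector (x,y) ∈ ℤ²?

translate: b→2 (≡-14 mod 16), so (8,-14,8)→(8,2,2)
flip: (8,2,2)→(2,-2,8)
translate: b→2 (≡-2 mod 4), so (2,-2,8)→(2,2,8)
reduced (well bottom): (2,2,8) with a≤c, −a<b≤a
well minimum = a = 2

2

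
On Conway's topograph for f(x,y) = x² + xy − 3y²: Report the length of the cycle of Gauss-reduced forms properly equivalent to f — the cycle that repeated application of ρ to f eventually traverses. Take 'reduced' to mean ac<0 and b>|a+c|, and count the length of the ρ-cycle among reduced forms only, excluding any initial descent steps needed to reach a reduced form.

D = 13, ⌊√D⌋ = 3
descent: ρ → (-3,-1,1)
descent: ρ → (1,3,-1)  [lands on river]
river: ρ → (-1,3,1)
ρ-cycle length = 2 (tail of 2 descent steps not counted)

2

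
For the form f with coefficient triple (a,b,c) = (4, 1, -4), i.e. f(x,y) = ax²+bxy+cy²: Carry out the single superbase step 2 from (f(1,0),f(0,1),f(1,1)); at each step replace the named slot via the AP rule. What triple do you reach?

start (4,-4,1) = (f(1,0),f(0,1),f(1,1))
replace slot 2: 2·(4+1) − (-4) = 14 → (4,14,1)

4,14,1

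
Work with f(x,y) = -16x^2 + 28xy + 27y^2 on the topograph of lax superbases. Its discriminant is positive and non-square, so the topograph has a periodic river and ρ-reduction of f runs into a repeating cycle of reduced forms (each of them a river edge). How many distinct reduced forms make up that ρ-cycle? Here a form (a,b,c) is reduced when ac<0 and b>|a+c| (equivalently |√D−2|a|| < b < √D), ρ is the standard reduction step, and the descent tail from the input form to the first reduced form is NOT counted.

D = 2512, ⌊√D⌋ = 50
river: ρ → (27,26,-17)
river: ρ → (-17,42,11)
river: ρ → (11,46,-9)
river: ρ → (-9,44,16)
river: ρ → (16,20,-33)
river: ρ → (-33,46,3)
river: ρ → (3,50,-1)
river: ρ → (-1,50,3)
river: ρ → (3,46,-33)
river: ρ → (-33,20,16)
river: ρ → (16,44,-9)
river: ρ → (-9,46,11)
river: ρ → (11,42,-17)
river: ρ → (-17,26,27)
river: ρ → (27,28,-16)
river: ρ → (-16,36,19)
river: ρ → (19,40,-12)
river: ρ → (-12,32,31)
river: ρ → (31,30,-13)
river: ρ → (-13,48,4)
river: ρ → (4,48,-13)
river: ρ → (-13,30,31)
river: ρ → (31,32,-12)
river: ρ → (-12,40,19)
river: ρ → (19,36,-16)
river: ρ → (-16,28,27)
ρ-cycle length = 26 (tail of 0 descent steps not counted)

26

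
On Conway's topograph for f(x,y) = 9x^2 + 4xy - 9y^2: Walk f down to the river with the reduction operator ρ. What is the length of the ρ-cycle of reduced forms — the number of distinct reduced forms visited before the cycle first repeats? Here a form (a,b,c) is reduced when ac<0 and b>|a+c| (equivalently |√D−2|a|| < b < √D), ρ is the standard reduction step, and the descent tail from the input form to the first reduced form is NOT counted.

D = 340, ⌊√D⌋ = 18
river: ρ → (-9,14,4)
river: ρ → (4,18,-1)
river: ρ → (-1,18,4)
river: ρ → (4,14,-9)
river: ρ → (-9,4,9)
river: ρ → (9,14,-4)
river: ρ → (-4,18,1)
river: ρ → (1,18,-4)
river: ρ → (-4,14,9)
river: ρ → (9,4,-9)
ρ-cycle length = 10 (tail of 0 descent steps not counted)

10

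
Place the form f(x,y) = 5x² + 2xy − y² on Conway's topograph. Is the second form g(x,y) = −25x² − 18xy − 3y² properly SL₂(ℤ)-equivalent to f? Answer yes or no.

D₁ = 24, D₂ = 24
river cycle of f (length 2): (-1, 4, 2), (2, 4, -1)
river cycle of g (length 2): (2, 4, -1), (-1, 4, 2)
cycles coincide ⇒ equivalent

yes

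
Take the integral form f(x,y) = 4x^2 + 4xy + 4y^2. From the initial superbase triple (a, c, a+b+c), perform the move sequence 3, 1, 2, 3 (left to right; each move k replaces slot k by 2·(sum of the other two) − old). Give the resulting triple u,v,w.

start (4,4,12) = (f(1,0),f(0,1),f(1,1))
replace slot 3: 2·(4+4) − 12 = 4 → (4,4,4)
replace slot 1: 2·(4+4) − 4 = 12 → (12,4,4)
replace slot 2: 2·(12+4) − 4 = 28 → (12,28,4)
replace slot 3: 2·(12+28) − 4 = 76 → (12,28,76)

12,28,76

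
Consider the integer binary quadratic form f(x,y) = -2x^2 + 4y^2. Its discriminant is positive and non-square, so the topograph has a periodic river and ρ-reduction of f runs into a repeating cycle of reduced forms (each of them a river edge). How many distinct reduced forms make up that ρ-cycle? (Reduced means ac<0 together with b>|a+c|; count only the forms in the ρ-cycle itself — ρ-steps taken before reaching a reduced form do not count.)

D = 32, ⌊√D⌋ = 5
descent: ρ → (4,0,-2)
descent: ρ → (-2,4,2)  [lands on river]
river: ρ → (2,4,-2)
ρ-cycle length = 2 (tail of 2 descent steps not counted)

2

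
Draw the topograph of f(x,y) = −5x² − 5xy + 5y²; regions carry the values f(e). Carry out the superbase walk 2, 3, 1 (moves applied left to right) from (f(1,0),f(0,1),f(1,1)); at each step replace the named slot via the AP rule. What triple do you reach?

start (-5,5,-5) = (f(1,0),f(0,1),f(1,1))
replace slot 2: 2·((-5)+(-5)) − 5 = -25 → (-5,-25,-5)
replace slot 3: 2·((-5)+(-25)) − (-5) = -55 → (-5,-25,-55)
replace slot 1: 2·((-25)+(-55)) − (-5) = -155 → (-155,-25,-55)

-155,-25,-55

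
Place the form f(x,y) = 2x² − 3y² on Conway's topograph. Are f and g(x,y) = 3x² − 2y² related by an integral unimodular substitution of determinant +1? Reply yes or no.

D₁ = 24, D₂ = 24
river cycle of f (length 2): (2, 4, -1), (-1, 4, 2)
river cycle of g (length 2): (-2, 4, 1), (1, 4, -2)
cycles differ ⇒ inequivalent

no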